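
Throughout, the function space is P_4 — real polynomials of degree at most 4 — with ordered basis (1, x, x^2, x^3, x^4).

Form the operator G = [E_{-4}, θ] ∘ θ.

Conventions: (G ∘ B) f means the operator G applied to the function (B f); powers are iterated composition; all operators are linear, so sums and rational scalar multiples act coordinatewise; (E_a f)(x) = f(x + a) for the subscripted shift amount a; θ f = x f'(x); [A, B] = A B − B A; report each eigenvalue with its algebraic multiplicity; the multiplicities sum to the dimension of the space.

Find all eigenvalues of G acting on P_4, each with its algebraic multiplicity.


image of 1: 0
image of x: -4
image of x^2: -16x + 64
image of x^3: -36x^2 + 288x - 576
image of x^4: -64x^3 + 768x^2 - 3072x + 4096
the matrix is upper triangular; its diagonal is (0, 0, 0, 0, 0)
for a triangular matrix the eigenvalues are the diagonal entries, with algebraic multiplicity their repetition count

λ = 0 (multiplicity 5)


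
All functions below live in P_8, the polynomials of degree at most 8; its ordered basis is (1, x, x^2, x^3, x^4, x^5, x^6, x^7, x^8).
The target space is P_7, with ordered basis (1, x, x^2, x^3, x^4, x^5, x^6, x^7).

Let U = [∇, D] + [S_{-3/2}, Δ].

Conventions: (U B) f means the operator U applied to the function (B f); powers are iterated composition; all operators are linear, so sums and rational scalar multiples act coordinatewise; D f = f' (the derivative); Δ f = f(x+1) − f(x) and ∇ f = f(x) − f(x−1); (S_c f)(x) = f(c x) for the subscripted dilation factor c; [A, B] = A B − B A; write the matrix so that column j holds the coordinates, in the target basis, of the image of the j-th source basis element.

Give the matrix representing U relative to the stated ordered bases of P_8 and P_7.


image of 1: 0
image of x: 5/2
image of x^2: -(15/2)x - 5/4
image of x^3: (135/8)x^2 + (45/8)x + 35/8
image of x^4: -(135/4)x^3 - (135/8)x^2 - (105/4)x - 65/16
image of x^5: (2025/32)x^4 + (675/16)x^3 + (1575/16)x^2 + (975/32)x + 275/32
image of x^6: -(3645/32)x^5 - (6075/64)x^4 - (4725/16)x^3 - (8775/64)x^2 - (2475/32)x - 665/64
image of x^7: (25515/128)x^6 + (25515/128)x^5 + (99225/128)x^4 + (61425/128)x^3 + (51975/128)x^2 + (13965/128)x + 2315/128
image of x^8: -(10935/32)x^7 - (25515/64)x^6 - (59535/32)x^5 - (184275/128)x^4 - (51975/32)x^3 - (41895/64)x^2 - (6945/32)x - 6305/256
each image's coordinates form column j of the matrix

the matrix is [[0, 5/2, -5/4, 35/8, -65/16, 275/32, -665/64, 2315/128, -6305/256]; [0, 0, -15/2, 45/8, -105/4, 975/32, -2475/32, 13965/128, -6945/32]; [0, 0, 0, 135/8, -135/8, 1575/16, -8775/64, 51975/128, -41895/64]; [0, 0, 0, 0, -135/4, 675/16, -4725/16, 61425/128, -51975/32]; [0, 0, 0, 0, 0, 2025/32, -6075/64, 99225/128, -184275/128]; [0, 0, 0, 0, 0, 0, -3645/32, 25515/128, -59535/32]; [0, 0, 0, 0, 0, 0, 0, 25515/128, -25515/64]; [0, 0, 0, 0, 0, 0, 0, 0, -10935/32]] (rows listed top to bottom)


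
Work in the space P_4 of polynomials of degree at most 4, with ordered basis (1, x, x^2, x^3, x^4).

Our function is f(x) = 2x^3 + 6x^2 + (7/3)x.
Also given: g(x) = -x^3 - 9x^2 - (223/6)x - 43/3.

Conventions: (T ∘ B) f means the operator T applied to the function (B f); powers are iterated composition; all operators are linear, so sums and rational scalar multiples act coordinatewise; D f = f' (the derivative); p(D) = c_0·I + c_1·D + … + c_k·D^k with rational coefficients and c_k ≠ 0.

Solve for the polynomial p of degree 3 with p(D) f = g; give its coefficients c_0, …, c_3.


D^0 f = 2x^3 + 6x^2 + (7/3)x
D^1 f = 6x^2 + 12x + 7/3
D^2 f = 12x + 12
D^3 f = 12
matching coefficients of g against c_0 f + c_1 Df + … from the top degree down determines the c_i
solution: c_0 = -1/2, c_1 = -1, c_2 = -2, c_3 = 1

p(D) = -(1/2)·I − D − 2·D^2 + D^3, i.e. c_0 = -1/2, c_1 = -1, c_2 = -2, c_3 = 1


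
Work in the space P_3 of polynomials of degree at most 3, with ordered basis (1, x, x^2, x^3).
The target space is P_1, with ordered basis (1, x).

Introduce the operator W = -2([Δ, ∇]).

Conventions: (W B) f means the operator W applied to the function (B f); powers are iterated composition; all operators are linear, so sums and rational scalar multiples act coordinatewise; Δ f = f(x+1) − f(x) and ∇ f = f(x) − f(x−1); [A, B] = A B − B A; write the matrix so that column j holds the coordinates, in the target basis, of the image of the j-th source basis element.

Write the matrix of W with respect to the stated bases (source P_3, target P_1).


the matrix is [[0, 0, 0, 0]; [0, 0, 0, 0]] (rows listed top to bottom)

image of 1: 0
image of x: 0
image of x^2: 0
image of x^3: 0
each image's coordinates form column j of the matrix


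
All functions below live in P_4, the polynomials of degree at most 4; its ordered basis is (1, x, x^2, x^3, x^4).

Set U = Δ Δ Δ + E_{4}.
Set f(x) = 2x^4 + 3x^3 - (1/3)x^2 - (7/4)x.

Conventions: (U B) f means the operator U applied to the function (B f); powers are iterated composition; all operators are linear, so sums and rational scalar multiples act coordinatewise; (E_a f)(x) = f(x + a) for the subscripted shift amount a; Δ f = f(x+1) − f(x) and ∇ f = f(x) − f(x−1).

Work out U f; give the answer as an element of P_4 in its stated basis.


Δ f = 8x^3 + 21x^2 + (49/3)x + 35/12
Δ Δ f = 24x^2 + 66x + 136/3
Δ (Δ Δ) f = 48x + 90
E_{4} f = 2x^4 + 35x^3 + (683/3)x^2 + (7819/12)x + 2075/3
(Δ Δ Δ + E_{4}) f = 2x^4 + 35x^3 + (683/3)x^2 + (8395/12)x + 2345/3

the result is g(x) = 2x^4 + 35x^3 + (683/3)x^2 + (8395/12)x + 2345/3


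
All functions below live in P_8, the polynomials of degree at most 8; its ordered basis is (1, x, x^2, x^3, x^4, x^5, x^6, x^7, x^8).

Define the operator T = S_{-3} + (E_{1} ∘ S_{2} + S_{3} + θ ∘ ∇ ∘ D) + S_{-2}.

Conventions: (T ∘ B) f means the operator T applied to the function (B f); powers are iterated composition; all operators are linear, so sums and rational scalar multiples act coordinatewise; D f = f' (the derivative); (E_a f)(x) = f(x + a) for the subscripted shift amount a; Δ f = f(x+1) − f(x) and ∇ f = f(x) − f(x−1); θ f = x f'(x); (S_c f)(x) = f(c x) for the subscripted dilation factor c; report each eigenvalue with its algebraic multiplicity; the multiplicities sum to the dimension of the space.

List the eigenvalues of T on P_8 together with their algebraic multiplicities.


λ = 0 (multiplicity 4), λ = 4 (multiplicity 1), λ = 26 (multiplicity 1), λ = 194 (multiplicity 1), λ = 1586 (multiplicity 1), λ = 13634 (multiplicity 1)

image of 1: 4
image of x: 2
image of x^2: 26x^2 + 8x + 4
image of x^3: 24x^2 + 30x + 8
image of x^4: 194x^4 + 64x^3 + 120x^2 + 52x + 16
image of x^5: 160x^4 + 380x^3 + 260x^2 + 180x + 32
image of x^6: 1586x^6 + 384x^5 + 1080x^4 + 1100x^3 + 1080x^2 + 354x + 64
image of x^7: 896x^6 + 2898x^5 + 4060x^4 + 4900x^3 + 2478x^2 + 938x + 128
image of x^8: 13634x^8 + 2048x^7 + 7504x^6 + 13496x^5 + 19040x^4 + 13496x^3 + 7504x^2 + 1992x + 256
the matrix is upper triangular; its diagonal is (4, 0, 26, 0, 194, 0, 1586, 0, 13634)
for a triangular matrix the eigenvalues are the diagonal entries, with algebraic multiplicity their repetition count


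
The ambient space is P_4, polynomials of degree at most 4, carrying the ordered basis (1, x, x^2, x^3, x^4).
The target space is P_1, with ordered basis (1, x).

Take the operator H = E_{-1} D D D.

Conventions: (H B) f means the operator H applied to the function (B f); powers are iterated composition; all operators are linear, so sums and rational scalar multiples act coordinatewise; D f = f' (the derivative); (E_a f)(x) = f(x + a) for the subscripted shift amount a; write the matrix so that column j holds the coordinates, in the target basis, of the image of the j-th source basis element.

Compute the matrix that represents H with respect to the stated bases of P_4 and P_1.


image of 1: 0
image of x: 0
image of x^2: 0
image of x^3: 6
image of x^4: 24x - 24
each image's coordinates form column j of the matrix

the matrix is [[0, 0, 0, 6, -24]; [0, 0, 0, 0, 24]] (rows listed top to bottom)


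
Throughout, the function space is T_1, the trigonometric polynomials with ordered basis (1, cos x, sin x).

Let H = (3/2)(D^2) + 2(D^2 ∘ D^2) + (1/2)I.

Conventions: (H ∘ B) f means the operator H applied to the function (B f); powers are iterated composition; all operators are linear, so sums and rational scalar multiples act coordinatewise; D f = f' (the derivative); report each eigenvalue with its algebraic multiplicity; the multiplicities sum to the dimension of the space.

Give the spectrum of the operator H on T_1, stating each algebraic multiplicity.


image of 1: 1/2
image of cos x: cos x
image of sin x: sin x
the matrix is diagonal; its diagonal is (1/2, 1, 1)
for a triangular matrix the eigenvalues are the diagonal entries, with algebraic multiplicity their repetition count

λ = 1/2 (multiplicity 1), λ = 1 (multiplicity 2)


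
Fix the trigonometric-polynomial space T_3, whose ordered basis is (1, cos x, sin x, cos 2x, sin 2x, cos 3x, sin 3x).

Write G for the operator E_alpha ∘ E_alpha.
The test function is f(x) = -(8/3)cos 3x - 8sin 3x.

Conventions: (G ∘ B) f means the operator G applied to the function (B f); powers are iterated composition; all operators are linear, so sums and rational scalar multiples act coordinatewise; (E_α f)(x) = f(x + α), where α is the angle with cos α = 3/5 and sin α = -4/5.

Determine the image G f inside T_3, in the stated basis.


E_alpha f = (664/125)cos 3x + (2456/375)sin 3x
E_alpha E_alpha f = -(341128/46875)cos 3x - (66568/15625)sin 3x

the image equals g(x) = -(341128/46875)cos 3x - (66568/15625)sin 3x


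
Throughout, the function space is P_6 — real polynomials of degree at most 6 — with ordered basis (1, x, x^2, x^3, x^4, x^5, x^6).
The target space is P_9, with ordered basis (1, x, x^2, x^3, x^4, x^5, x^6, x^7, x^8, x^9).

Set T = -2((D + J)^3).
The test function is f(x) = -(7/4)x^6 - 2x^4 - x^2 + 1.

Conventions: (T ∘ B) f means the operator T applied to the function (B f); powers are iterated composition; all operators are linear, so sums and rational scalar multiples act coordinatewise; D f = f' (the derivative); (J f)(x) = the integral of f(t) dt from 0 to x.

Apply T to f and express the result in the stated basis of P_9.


g(x) = (1/144)x^9 + (319/210)x^7 + (1963/30)x^5 + (1409/3)x^3 + 104x

D f = -(21/2)x^5 - 8x^3 - 2x
J f = -(1/4)x^7 - (2/5)x^5 - (1/3)x^3 + x
(D + J) f = -(1/4)x^7 - (109/10)x^5 - (25/3)x^3 - x
D (D + J) f = -(7/4)x^6 - (109/2)x^4 - 25x^2 - 1
J (D + J) f = -(1/32)x^8 - (109/60)x^6 - (25/12)x^4 - (1/2)x^2
(D + J) (D + J) f = -(1/32)x^8 - (107/30)x^6 - (679/12)x^4 - (51/2)x^2 - 1
D (D + J) (D + J) f = -(1/4)x^7 - (107/5)x^5 - (679/3)x^3 - 51x
J (D + J) (D + J) f = -(1/288)x^9 - (107/210)x^7 - (679/60)x^5 - (17/2)x^3 - x
(D + J) (D + J) (D + J) f = -(1/288)x^9 - (319/420)x^7 - (1963/60)x^5 - (1409/6)x^3 - 52x
(-2((D + J)^3)) f = (1/144)x^9 + (319/210)x^7 + (1963/30)x^5 + (1409/3)x^3 + 104x


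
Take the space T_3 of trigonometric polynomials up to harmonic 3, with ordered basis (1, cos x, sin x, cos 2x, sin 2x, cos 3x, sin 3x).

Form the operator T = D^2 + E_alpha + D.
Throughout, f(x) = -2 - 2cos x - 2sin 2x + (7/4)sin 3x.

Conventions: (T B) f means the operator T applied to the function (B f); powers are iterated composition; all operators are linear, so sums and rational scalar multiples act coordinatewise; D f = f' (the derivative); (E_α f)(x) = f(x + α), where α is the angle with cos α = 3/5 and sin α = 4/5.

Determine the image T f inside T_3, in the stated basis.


g(x) = -2 + (4/5)cos x + (18/5)sin x - (148/25)cos 2x + (214/25)sin 2x + (2933/500)cos 3x - (4347/250)sin 3x

D f = 2sin x - 4cos 2x + (21/4)cos 3x
D D f = 2cos x + 8sin 2x - (63/4)sin 3x
E_alpha f = -2 - (6/5)cos x + (8/5)sin x - (48/25)cos 2x + (14/25)sin 2x + (77/125)cos 3x - (819/500)sin 3x
D f = 2sin x - 4cos 2x + (21/4)cos 3x
(D^2 + E_alpha + D) f = -2 + (4/5)cos x + (18/5)sin x - (148/25)cos 2x + (214/25)sin 2x + (2933/500)cos 3x - (4347/250)sin 3x


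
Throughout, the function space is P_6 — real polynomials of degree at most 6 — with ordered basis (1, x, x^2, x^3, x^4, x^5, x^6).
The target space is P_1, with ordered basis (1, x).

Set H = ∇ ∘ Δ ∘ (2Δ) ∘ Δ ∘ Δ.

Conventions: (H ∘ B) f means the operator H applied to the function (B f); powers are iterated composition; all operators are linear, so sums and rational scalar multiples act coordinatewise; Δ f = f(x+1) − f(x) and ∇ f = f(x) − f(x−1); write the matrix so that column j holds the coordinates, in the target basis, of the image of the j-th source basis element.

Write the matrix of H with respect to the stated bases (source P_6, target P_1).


image of 1: 0
image of x: 0
image of x^2: 0
image of x^3: 0
image of x^4: 0
image of x^5: 240
image of x^6: 1440x + 2160
each image's coordinates form column j of the matrix

the matrix is [[0, 0, 0, 0, 0, 240, 2160]; [0, 0, 0, 0, 0, 0, 1440]] (rows listed top to bottom)


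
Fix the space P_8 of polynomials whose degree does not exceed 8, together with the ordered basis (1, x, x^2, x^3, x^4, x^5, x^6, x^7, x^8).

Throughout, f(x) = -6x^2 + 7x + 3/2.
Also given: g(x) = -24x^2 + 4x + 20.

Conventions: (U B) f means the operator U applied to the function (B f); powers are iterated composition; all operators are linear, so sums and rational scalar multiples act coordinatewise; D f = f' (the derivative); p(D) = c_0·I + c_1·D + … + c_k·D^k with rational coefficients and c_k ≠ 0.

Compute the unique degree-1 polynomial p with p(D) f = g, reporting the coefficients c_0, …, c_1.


D^0 f = -6x^2 + 7x + 3/2
D^1 f = -12x + 7
matching coefficients of g against c_0 f + c_1 Df + … from the top degree down determines the c_i
solution: c_0 = 4, c_1 = 2

c_0 = 4, c_1 = 2


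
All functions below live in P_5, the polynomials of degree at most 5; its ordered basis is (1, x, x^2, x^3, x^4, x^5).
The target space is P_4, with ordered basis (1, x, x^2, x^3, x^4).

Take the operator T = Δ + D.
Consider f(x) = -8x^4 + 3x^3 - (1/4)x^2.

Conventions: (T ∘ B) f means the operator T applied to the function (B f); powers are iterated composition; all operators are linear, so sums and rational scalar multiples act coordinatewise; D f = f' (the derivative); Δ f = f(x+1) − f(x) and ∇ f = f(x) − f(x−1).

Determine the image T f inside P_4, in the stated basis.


the result is g(x) = -64x^3 - 30x^2 - 24x - 21/4

Δ f = -32x^3 - 39x^2 - (47/2)x - 21/4
D f = -32x^3 + 9x^2 - (1/2)x
(Δ + D) f = -64x^3 - 30x^2 - 24x - 21/4


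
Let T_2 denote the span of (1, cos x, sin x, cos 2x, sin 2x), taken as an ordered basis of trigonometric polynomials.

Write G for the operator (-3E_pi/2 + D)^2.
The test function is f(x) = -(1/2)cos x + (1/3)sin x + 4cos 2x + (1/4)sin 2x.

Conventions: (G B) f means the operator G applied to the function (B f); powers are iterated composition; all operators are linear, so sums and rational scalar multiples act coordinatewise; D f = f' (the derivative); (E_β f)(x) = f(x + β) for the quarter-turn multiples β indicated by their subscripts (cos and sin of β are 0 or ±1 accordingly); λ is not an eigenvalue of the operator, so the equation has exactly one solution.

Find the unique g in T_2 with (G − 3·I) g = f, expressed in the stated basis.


write g with unknown coordinates in the stated basis and equate coefficients in (G − 3·I) g = f
solving from the highest basis element down gives g = (1/14)cos x - (1/21)sin x + (5/148)cos 2x + (97/296)sin 2x
check: G g = -(2/7)cos x + (4/21)sin x + (607/148)cos 2x + (365/296)sin 2x
so G g − 3·g = -(1/2)cos x + (1/3)sin x + 4cos 2x + (1/4)sin 2x = f ✓

the result is g(x) = (1/14)cos x - (1/21)sin x + (5/148)cos 2x + (97/296)sin 2x


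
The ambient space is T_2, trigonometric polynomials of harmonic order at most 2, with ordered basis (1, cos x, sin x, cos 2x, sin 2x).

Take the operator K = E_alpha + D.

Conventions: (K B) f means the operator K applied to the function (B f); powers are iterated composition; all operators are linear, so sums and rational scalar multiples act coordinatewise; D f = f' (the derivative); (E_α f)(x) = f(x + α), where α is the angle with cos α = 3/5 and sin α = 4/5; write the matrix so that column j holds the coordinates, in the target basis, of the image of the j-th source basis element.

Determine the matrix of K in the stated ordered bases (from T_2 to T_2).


the matrix is [[1, 0, 0, 0, 0]; [0, 3/5, 9/5, 0, 0]; [0, -9/5, 3/5, 0, 0]; [0, 0, 0, -7/25, 74/25]; [0, 0, 0, -74/25, -7/25]] (rows listed top to bottom)

image of 1: 1
image of cos x: (3/5)cos x - (9/5)sin x
image of sin x: (9/5)cos x + (3/5)sin x
image of cos 2x: -(7/25)cos 2x - (74/25)sin 2x
image of sin 2x: (74/25)cos 2x - (7/25)sin 2x
each image's coordinates form column j of the matrix


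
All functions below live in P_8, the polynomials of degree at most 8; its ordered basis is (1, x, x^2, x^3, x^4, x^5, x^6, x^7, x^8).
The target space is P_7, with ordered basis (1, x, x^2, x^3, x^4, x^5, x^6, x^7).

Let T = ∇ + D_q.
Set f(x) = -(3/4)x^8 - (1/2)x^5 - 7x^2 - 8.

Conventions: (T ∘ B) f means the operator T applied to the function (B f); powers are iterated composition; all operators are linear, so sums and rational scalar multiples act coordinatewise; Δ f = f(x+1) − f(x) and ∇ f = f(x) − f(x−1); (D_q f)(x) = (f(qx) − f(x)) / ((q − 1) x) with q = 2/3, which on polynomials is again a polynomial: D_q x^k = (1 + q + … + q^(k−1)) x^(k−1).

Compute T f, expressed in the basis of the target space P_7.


the result is g(x) = -(23801/2916)x^7 + 21x^6 - 42x^5 + (7889/162)x^4 - 37x^3 + 16x^2 - (175/6)x + 29/4

∇ f = -6x^7 + 21x^6 - 42x^5 + 50x^4 - 37x^3 + 16x^2 - (35/2)x + 29/4
D_q f = -(6305/2916)x^7 - (211/162)x^4 - (35/3)x
(∇ + D_q) f = -(23801/2916)x^7 + 21x^6 - 42x^5 + (7889/162)x^4 - 37x^3 + 16x^2 - (175/6)x + 29/4


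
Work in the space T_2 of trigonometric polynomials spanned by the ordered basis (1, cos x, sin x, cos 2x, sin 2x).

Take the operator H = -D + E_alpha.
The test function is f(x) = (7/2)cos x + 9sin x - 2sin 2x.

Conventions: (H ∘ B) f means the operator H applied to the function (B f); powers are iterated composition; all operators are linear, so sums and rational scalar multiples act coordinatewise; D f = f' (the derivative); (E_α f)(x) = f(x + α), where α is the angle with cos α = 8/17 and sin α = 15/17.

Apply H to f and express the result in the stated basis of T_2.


the image equals g(x) = (10/17)cos x + (79/17)sin x + (676/289)cos 2x + (322/289)sin 2x

D f = 9cos x - (7/2)sin x - 4cos 2x
(-D) f = -9cos x + (7/2)sin x + 4cos 2x
E_alpha f = (163/17)cos x + (39/34)sin x - (480/289)cos 2x + (322/289)sin 2x
(-D + E_alpha) f = (10/17)cos x + (79/17)sin x + (676/289)cos 2x + (322/289)sin 2x


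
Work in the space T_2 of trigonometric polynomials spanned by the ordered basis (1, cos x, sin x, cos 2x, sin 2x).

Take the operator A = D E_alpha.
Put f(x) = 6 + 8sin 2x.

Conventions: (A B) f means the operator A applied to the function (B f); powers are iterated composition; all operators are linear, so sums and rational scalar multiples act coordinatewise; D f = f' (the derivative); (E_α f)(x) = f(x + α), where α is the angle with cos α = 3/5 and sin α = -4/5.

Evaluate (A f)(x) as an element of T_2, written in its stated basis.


E_alpha f = 6 - (192/25)cos 2x - (56/25)sin 2x
D E_alpha f = -(112/25)cos 2x + (384/25)sin 2x

g(x) = -(112/25)cos 2x + (384/25)sin 2x


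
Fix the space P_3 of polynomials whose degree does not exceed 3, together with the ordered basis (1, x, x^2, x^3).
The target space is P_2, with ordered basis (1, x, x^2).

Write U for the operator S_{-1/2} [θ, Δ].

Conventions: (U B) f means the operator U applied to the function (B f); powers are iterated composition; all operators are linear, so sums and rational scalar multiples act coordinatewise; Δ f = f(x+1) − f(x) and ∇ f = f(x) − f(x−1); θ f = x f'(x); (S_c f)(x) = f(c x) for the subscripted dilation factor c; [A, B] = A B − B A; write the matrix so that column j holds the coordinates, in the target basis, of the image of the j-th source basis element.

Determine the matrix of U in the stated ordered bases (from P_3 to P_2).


image of 1: 0
image of x: -1
image of x^2: x - 2
image of x^3: -(3/4)x^2 + 3x - 3
each image's coordinates form column j of the matrix

the matrix is [[0, -1, -2, -3]; [0, 0, 1, 3]; [0, 0, 0, -3/4]] (rows listed top to bottom)


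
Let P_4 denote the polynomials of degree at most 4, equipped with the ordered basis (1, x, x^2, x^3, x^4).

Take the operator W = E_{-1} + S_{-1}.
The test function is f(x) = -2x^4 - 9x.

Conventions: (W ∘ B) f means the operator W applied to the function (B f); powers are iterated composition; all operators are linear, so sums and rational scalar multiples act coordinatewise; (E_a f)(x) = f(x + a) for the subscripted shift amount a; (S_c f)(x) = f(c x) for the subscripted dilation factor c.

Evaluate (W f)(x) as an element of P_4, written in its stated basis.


E_{-1} f = -2x^4 + 8x^3 - 12x^2 - x + 7
S_{-1} f = -2x^4 + 9x
(E_{-1} + S_{-1}) f = -4x^4 + 8x^3 - 12x^2 + 8x + 7

the image equals g(x) = -4x^4 + 8x^3 - 12x^2 + 8x + 7


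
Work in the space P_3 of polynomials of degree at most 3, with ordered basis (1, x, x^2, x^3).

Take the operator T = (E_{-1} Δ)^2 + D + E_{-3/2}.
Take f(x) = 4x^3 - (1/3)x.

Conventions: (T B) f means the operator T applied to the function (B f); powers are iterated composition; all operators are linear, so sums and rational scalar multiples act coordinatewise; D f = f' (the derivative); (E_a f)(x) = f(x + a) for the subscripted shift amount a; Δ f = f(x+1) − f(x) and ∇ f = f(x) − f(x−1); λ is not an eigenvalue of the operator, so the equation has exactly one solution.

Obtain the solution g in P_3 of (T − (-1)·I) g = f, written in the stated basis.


the result is g(x) = 2x^3 + (3/2)x^2 - (73/6)x + 151/48

write g with unknown coordinates in the stated basis and equate coefficients in (T − (-1)·I) g = f
solving from the highest basis element down gives g = 2x^3 + (3/2)x^2 - (73/6)x + 151/48
check: T g = 2x^3 - (3/2)x^2 + (71/6)x - 151/48
so T g − (-1)·g = 4x^3 - (1/3)x = f ✓


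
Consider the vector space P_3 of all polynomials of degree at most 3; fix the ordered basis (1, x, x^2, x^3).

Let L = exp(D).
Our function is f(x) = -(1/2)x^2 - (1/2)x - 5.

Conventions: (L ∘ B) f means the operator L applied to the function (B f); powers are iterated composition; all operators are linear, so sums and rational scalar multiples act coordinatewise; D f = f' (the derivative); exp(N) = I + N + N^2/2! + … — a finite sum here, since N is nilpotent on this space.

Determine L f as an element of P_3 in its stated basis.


order-1 term: -x - 1/2
order-2 term: -1/2
the series for exp(D) f terminates at order 2
exp(D) f = -(1/2)x^2 - (3/2)x - 6

the result is g(x) = -(1/2)x^2 - (3/2)x - 6


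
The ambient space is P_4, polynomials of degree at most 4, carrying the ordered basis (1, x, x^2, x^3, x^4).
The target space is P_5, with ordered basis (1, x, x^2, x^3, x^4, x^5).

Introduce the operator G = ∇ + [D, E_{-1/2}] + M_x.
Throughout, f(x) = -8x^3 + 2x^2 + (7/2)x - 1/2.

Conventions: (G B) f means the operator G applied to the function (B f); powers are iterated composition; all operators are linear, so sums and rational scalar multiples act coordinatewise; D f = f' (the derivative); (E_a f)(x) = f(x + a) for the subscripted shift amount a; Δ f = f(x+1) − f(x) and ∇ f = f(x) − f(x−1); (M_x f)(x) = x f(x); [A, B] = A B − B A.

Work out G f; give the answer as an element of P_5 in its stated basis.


∇ f = -24x^2 + 28x - 13/2
E_{-1/2} f = -8x^3 + 14x^2 - (9/2)x - 3/4
D E_{-1/2} f = -24x^2 + 28x - 9/2
D f = -24x^2 + 4x + 7/2
E_{-1/2} D f = -24x^2 + 28x - 9/2
[D, E_{-1/2}] f = 0
M_x f = -8x^4 + 2x^3 + (7/2)x^2 - (1/2)x
(∇ + [D, E_{-1/2}] + M_x) f = -8x^4 + 2x^3 - (41/2)x^2 + (55/2)x - 13/2

the result is g(x) = -8x^4 + 2x^3 - (41/2)x^2 + (55/2)x - 13/2


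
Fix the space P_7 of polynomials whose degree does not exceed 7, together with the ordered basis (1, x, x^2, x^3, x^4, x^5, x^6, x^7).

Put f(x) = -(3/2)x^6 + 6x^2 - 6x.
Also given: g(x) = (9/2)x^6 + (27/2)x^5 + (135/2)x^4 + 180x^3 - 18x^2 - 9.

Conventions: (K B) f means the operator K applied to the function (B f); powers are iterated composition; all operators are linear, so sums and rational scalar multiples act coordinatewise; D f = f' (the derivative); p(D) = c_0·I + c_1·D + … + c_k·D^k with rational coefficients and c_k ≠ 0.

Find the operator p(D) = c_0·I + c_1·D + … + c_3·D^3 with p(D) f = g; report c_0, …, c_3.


D^0 f = -(3/2)x^6 + 6x^2 - 6x
D^1 f = -9x^5 + 12x - 6
D^2 f = -45x^4 + 12
D^3 f = -180x^3
matching coefficients of g against c_0 f + c_1 Df + … from the top degree down determines the c_i
solution: c_0 = -3, c_1 = -3/2, c_2 = -3/2, c_3 = -1

p(D) = -3·I − (3/2)·D − (3/2)·D^2 − D^3, i.e. c_0 = -3, c_1 = -3/2, c_2 = -3/2, c_3 = -1


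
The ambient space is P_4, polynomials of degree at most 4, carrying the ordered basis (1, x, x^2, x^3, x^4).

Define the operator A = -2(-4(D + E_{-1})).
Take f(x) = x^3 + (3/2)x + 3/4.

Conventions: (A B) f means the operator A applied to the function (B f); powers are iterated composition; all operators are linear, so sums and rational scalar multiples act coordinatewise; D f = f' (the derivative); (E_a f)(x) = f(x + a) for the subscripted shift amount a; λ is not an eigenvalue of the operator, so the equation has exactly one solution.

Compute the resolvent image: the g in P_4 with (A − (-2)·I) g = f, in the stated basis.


write g with unknown coordinates in the stated basis and equate coefficients in (A − (-2)·I) g = f
solving from the highest basis element down gives g = (1/10)x^3 - (9/100)x + 31/200
check: A g = (4/5)x^3 + (42/25)x + 11/25
so A g − (-2)·g = x^3 + (3/2)x + 3/4 = f ✓

the result is g(x) = (1/10)x^3 - (9/100)x + 31/200


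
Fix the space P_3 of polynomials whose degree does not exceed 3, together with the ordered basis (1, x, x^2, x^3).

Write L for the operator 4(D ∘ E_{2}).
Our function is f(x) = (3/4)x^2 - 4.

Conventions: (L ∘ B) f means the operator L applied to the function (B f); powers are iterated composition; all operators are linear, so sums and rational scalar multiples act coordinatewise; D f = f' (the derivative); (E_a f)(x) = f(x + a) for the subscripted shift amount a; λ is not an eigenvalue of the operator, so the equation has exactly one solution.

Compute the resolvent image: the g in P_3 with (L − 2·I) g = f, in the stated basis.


the result is g(x) = -(3/8)x^2 - (3/2)x - 4

write g with unknown coordinates in the stated basis and equate coefficients in (L − 2·I) g = f
solving from the highest basis element down gives g = -(3/8)x^2 - (3/2)x - 4
check: L g = -3x - 12
so L g − 2·g = (3/4)x^2 - 4 = f ✓


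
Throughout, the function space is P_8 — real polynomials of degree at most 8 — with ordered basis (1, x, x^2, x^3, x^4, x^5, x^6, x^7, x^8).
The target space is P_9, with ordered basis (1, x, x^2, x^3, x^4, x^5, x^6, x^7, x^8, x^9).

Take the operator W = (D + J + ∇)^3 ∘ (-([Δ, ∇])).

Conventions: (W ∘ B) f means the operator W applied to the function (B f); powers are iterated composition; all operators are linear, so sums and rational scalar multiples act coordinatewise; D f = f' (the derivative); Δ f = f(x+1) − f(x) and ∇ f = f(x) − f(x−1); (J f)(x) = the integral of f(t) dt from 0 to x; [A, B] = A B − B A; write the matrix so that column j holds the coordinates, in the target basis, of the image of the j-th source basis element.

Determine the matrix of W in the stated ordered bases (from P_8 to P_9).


the matrix is [[0, 0, 0, 0, 0, 0, 0, 0, 0]; [0, 0, 0, 0, 0, 0, 0, 0, 0]; [0, 0, 0, 0, 0, 0, 0, 0, 0]; [0, 0, 0, 0, 0, 0, 0, 0, 0]; [0, 0, 0, 0, 0, 0, 0, 0, 0]; [0, 0, 0, 0, 0, 0, 0, 0, 0]; [0, 0, 0, 0, 0, 0, 0, 0, 0]; [0, 0, 0, 0, 0, 0, 0, 0, 0]; [0, 0, 0, 0, 0, 0, 0, 0, 0]; [0, 0, 0, 0, 0, 0, 0, 0, 0]] (rows listed top to bottom)

image of 1: 0
image of x: 0
image of x^2: 0
image of x^3: 0
image of x^4: 0
image of x^5: 0
image of x^6: 0
image of x^7: 0
image of x^8: 0
each image's coordinates form column j of the matrix


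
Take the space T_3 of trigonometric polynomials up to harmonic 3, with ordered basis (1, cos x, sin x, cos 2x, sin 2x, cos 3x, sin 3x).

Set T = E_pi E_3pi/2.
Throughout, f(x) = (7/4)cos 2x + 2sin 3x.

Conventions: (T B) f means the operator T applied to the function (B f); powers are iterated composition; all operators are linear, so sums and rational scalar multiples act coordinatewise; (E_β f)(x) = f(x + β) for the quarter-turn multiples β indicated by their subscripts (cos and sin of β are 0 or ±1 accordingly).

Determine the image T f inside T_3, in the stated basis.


E_3pi/2 f = -(7/4)cos 2x + 2cos 3x
E_pi E_3pi/2 f = -(7/4)cos 2x - 2cos 3x

the result is g(x) = -(7/4)cos 2x - 2cos 3x


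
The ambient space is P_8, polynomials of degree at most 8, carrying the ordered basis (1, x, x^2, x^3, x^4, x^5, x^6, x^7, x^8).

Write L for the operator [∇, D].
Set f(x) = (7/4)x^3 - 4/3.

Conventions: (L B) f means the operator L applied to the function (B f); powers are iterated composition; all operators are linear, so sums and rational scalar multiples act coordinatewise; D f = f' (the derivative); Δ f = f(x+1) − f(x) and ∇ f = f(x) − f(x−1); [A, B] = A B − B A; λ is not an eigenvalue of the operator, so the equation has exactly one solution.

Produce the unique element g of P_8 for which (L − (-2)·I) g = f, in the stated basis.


g(x) = (7/8)x^3 - 2/3

write g with unknown coordinates in the stated basis and equate coefficients in (L − (-2)·I) g = f
solving from the highest basis element down gives g = (7/8)x^3 - 2/3
check: L g = 0
so L g − (-2)·g = (7/4)x^3 - 4/3 = f ✓


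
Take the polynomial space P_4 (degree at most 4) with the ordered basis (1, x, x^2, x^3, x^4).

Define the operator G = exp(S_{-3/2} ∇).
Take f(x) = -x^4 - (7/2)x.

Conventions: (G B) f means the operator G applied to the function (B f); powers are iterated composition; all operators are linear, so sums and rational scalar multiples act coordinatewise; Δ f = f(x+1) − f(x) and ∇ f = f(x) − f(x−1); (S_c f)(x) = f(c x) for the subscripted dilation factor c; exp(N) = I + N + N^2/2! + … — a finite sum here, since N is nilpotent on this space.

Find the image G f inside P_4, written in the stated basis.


the result is g(x) = -x^4 + (27/2)x^3 + (945/16)x^2 - (527/16)x - 1453/64

order-1 term: (27/2)x^3 + (27/2)x^2 + 6x - 5/2
order-2 term: (729/16)x^2 + (81/8)x + 3
order-3 term: -(729/16)x - 189/16
order-4 term: -729/64
the series for exp(S_{-3/2} ∇) f terminates at order 4
exp(S_{-3/2} ∇) f = -x^4 + (27/2)x^3 + (945/16)x^2 - (527/16)x - 1453/64


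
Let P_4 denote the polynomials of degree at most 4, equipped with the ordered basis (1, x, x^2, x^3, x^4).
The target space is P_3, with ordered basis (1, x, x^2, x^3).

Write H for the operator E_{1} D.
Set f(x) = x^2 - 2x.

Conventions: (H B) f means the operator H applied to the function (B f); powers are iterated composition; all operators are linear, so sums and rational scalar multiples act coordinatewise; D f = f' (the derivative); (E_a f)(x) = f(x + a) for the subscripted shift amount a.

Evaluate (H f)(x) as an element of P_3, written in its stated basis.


D f = 2x - 2
E_{1} D f = 2x

g(x) = 2x


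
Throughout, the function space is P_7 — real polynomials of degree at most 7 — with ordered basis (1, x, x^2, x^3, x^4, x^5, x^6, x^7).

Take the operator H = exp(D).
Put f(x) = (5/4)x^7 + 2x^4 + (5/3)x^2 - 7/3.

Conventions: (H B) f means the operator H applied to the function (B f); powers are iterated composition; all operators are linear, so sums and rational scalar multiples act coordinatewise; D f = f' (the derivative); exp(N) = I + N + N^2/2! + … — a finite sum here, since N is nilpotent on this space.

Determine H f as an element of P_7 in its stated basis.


order-1 term: (35/4)x^6 + 8x^3 + (10/3)x
order-2 term: (105/4)x^5 + 12x^2 + 5/3
order-3 term: (175/4)x^4 + 8x
order-4 term: (175/4)x^3 + 2
order-5 term: (105/4)x^2
order-6 term: (35/4)x
order-7 term: 5/4
the series for exp(D) f terminates at order 7
exp(D) f = (5/4)x^7 + (35/4)x^6 + (105/4)x^5 + (183/4)x^4 + (207/4)x^3 + (479/12)x^2 + (241/12)x + 31/12

the image equals g(x) = (5/4)x^7 + (35/4)x^6 + (105/4)x^5 + (183/4)x^4 + (207/4)x^3 + (479/12)x^2 + (241/12)x + 31/12


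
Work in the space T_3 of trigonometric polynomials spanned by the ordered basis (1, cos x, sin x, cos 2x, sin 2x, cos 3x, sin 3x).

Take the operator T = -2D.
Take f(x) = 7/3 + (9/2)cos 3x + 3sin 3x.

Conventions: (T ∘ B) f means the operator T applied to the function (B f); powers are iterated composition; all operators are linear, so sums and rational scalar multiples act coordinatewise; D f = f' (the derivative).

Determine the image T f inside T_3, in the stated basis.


D f = 9cos 3x - (27/2)sin 3x
(-2D) f = -18cos 3x + 27sin 3x

g(x) = -18cos 3x + 27sin 3x


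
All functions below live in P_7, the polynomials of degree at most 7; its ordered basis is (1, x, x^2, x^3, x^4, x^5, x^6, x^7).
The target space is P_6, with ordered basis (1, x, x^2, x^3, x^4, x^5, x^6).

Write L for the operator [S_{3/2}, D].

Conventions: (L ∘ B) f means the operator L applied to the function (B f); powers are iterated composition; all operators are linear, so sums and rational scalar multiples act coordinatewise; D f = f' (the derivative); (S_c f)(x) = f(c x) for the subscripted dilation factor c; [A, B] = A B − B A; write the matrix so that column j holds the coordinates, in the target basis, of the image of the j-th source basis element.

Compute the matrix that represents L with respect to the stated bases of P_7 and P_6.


the matrix is [[0, -1/2, 0, 0, 0, 0, 0, 0]; [0, 0, -3/2, 0, 0, 0, 0, 0]; [0, 0, 0, -27/8, 0, 0, 0, 0]; [0, 0, 0, 0, -27/4, 0, 0, 0]; [0, 0, 0, 0, 0, -405/32, 0, 0]; [0, 0, 0, 0, 0, 0, -729/32, 0]; [0, 0, 0, 0, 0, 0, 0, -5103/128]] (rows listed top to bottom)

image of 1: 0
image of x: -1/2
image of x^2: -(3/2)x
image of x^3: -(27/8)x^2
image of x^4: -(27/4)x^3
image of x^5: -(405/32)x^4
image of x^6: -(729/32)x^5
image of x^7: -(5103/128)x^6
each image's coordinates form column j of the matrix


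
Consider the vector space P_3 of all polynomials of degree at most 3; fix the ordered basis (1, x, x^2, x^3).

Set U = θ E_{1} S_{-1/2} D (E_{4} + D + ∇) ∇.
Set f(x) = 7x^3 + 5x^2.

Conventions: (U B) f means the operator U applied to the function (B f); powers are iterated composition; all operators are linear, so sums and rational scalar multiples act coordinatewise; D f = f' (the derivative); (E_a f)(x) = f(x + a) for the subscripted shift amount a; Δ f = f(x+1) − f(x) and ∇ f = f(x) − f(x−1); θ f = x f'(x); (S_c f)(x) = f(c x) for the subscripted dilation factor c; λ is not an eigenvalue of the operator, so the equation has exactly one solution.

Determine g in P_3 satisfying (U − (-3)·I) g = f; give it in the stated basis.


the result is g(x) = (7/3)x^3 + (5/3)x^2 + (7/3)x

write g with unknown coordinates in the stated basis and equate coefficients in (U − (-3)·I) g = f
solving from the highest basis element down gives g = (7/3)x^3 + (5/3)x^2 + (7/3)x
check: U g = -7x
so U g − (-3)·g = 7x^3 + 5x^2 = f ✓


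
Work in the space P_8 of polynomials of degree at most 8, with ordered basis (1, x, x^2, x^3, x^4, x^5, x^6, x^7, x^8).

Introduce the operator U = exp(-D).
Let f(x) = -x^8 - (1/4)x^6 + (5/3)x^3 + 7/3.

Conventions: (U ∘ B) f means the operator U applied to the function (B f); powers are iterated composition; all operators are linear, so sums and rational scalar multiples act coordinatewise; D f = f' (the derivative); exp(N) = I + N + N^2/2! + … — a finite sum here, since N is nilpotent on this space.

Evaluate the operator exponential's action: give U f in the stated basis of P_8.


order-1 term: 8x^7 + (3/2)x^5 - 5x^2
order-2 term: -28x^6 - (15/4)x^4 + 5x
order-3 term: 56x^5 + 5x^3 - 5/3
order-4 term: -70x^4 - (15/4)x^2
order-5 term: 56x^3 + (3/2)x
order-6 term: -28x^2 - 1/4
order-7 term: 8x
order-8 term: -1
the series for exp(-D) f terminates at order 8
exp(-D) f = -x^8 + 8x^7 - (113/4)x^6 + (115/2)x^5 - (295/4)x^4 + (188/3)x^3 - (147/4)x^2 + (29/2)x - 7/12

the image equals g(x) = -x^8 + 8x^7 - (113/4)x^6 + (115/2)x^5 - (295/4)x^4 + (188/3)x^3 - (147/4)x^2 + (29/2)x - 7/12


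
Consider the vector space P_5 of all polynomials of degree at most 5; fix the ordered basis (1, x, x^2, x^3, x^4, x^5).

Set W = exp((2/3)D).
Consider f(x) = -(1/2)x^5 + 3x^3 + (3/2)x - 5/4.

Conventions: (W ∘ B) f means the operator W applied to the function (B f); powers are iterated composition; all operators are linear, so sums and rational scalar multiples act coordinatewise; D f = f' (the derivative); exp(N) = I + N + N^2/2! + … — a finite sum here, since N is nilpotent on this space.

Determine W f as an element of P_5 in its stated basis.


order-1 term: -(5/3)x^4 + 6x^2 + 1
order-2 term: -(20/9)x^3 + 4x
order-3 term: -(40/27)x^2 + 8/9
order-4 term: -(40/81)x
order-5 term: -16/243
the series for exp((2/3)D) f terminates at order 5
exp((2/3)D) f = -(1/2)x^5 - (5/3)x^4 + (7/9)x^3 + (122/27)x^2 + (811/162)x + 557/972

the result is g(x) = -(1/2)x^5 - (5/3)x^4 + (7/9)x^3 + (122/27)x^2 + (811/162)x + 557/972


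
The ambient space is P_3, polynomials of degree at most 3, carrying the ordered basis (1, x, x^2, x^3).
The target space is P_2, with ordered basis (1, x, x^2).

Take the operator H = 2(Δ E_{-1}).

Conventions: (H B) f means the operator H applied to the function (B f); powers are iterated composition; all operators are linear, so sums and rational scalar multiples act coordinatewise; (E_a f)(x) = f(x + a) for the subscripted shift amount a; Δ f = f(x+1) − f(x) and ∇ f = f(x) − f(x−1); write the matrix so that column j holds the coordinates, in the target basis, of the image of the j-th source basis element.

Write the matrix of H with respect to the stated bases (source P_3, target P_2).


image of 1: 0
image of x: 2
image of x^2: 4x - 2
image of x^3: 6x^2 - 6x + 2
each image's coordinates form column j of the matrix

the matrix is [[0, 2, -2, 2]; [0, 0, 4, -6]; [0, 0, 0, 6]] (rows listed top to bottom)


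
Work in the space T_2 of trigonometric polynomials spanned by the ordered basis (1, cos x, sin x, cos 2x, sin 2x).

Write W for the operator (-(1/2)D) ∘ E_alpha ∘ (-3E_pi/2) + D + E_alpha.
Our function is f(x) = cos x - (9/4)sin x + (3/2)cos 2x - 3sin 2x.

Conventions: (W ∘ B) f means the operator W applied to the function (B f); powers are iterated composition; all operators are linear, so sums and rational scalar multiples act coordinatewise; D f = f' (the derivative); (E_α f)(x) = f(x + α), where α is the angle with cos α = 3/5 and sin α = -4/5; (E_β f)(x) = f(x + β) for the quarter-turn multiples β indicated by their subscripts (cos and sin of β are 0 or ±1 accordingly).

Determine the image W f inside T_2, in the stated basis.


g(x) = -(69/20)cos x - (29/40)sin x - (519/50)cos 2x + (333/50)sin 2x

E_pi/2 f = -(9/4)cos x - sin x - (3/2)cos 2x + 3sin 2x
(-3E_pi/2) f = (27/4)cos x + 3sin x + (9/2)cos 2x - 9sin 2x
E_alpha (-3E_pi/2) f = (33/20)cos x + (36/5)sin x + (369/50)cos 2x + (171/25)sin 2x
D E_alpha (-3E_pi/2) f = (36/5)cos x - (33/20)sin x + (342/25)cos 2x - (369/25)sin 2x
(-(1/2)D) E_alpha (-3E_pi/2) f = -(18/5)cos x + (33/40)sin x - (171/25)cos 2x + (369/50)sin 2x
D f = -(9/4)cos x - sin x - 6cos 2x - 3sin 2x
E_alpha f = (12/5)cos x - (11/20)sin x + (123/50)cos 2x + (57/25)sin 2x
((-(1/2)D) ∘ E_alpha ∘ (-3E_pi/2) + D + E_alpha) f = -(69/20)cos x - (29/40)sin x - (519/50)cos 2x + (333/50)sin 2x


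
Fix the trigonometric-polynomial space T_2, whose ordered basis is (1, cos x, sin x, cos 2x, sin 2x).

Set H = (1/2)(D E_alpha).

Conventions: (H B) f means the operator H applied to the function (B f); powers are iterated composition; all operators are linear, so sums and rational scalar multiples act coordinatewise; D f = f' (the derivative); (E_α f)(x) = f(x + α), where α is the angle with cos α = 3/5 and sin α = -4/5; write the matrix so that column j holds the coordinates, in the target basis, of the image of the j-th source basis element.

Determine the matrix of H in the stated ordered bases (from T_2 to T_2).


image of 1: 0
image of cos x: (2/5)cos x - (3/10)sin x
image of sin x: (3/10)cos x + (2/5)sin x
image of cos 2x: (24/25)cos 2x + (7/25)sin 2x
image of sin 2x: -(7/25)cos 2x + (24/25)sin 2x
each image's coordinates form column j of the matrix

the matrix is [[0, 0, 0, 0, 0]; [0, 2/5, 3/10, 0, 0]; [0, -3/10, 2/5, 0, 0]; [0, 0, 0, 24/25, -7/25]; [0, 0, 0, 7/25, 24/25]] (rows listed top to bottom)
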